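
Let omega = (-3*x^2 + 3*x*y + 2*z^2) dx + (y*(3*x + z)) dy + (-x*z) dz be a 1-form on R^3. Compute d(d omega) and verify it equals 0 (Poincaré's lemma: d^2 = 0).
d(d omega) = 0

Step 1: d omega = sum_{i<j} (∂f_j/∂x_i - ∂f_i/∂x_j) dx_i ∧ dx_j:
  coeff of dx ∧ dy: -3*x + 3*y
  coeff of dx ∧ dz: -5*z
  coeff of dy ∧ dz: -y
Step 2: Apply d again to each 2-form coefficient. The only possible 3-form in R^3 is dx ∧ dy ∧ dz, with coefficient
  ∂(coeff of dy∧dz)/∂x - ∂(coeff of dx∧dz)/∂y + ∂(coeff of dx∧dy)/∂z
  = ∂/∂x (-y) - ∂/∂y (-5*z) + ∂/∂z (-3*x + 3*y).
Each of these terms simplifies to sums of mixed partials that cancel in pairs. The result is 0 (by equality of mixed partials for smooth functions — Schwarz / Clairaut).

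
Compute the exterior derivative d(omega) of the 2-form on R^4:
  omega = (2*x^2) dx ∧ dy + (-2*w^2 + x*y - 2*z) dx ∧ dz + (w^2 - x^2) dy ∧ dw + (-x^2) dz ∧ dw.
d(omega) = (-x) dx ∧ dy ∧ dz + (-4*w - 2*x) dx ∧ dz ∧ dw + (-2*x) dx ∧ dy ∧ dw

For a 2-form omega = sum_{i<j} g_{ij} dx_i ∧ dx_j, the exterior derivative is
  d(omega) = sum_{i<j} d(g_{ij}) ∧ dx_i ∧ dx_j = sum_{i<j, k} (∂g_{ij}/∂x_k) dx_k ∧ dx_i ∧ dx_j.
Expand each term, using dx_k ∧ dx_i ∧ dx_j = sgn(permutation) dx_{(a)} ∧ dx_{(b)} ∧ dx_{(c)} with (a < b < c) sorted:
  d(-2*w^2 + x*y - 2*z) includes (∂/∂y)(-2*w^2 + x*y - 2*z) dy = (x) dy, which multiplied by dx ∧ dz gives (-x) dx ∧ dy ∧ dz
  d(-2*w^2 + x*y - 2*z) includes (∂/∂w)(-2*w^2 + x*y - 2*z) dw = (-4*w) dw, which multiplied by dx ∧ dz gives (-4*w) dx ∧ dz ∧ dw
  d(w^2 - x^2) includes (∂/∂x)(w^2 - x^2) dx = (-2*x) dx, which multiplied by dy ∧ dw gives (-2*x) dx ∧ dy ∧ dw
  d(-x^2) includes (∂/∂x)(-x^2) dx = (-2*x) dx, which multiplied by dz ∧ dw gives (-2*x) dx ∧ dz ∧ dw
Collecting like 3-forms: d(omega) = (-x) dx ∧ dy ∧ dz + (-4*w - 2*x) dx ∧ dz ∧ dw + (-2*x) dx ∧ dy ∧ dw.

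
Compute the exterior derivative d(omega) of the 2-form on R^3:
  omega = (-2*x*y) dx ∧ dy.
d(omega) = 0

For a 2-form omega = sum_{i<j} g_{ij} dx_i ∧ dx_j, the exterior derivative is
  d(omega) = sum_{i<j} d(g_{ij}) ∧ dx_i ∧ dx_j = sum_{i<j, k} (∂g_{ij}/∂x_k) dx_k ∧ dx_i ∧ dx_j.
Expand each term, using dx_k ∧ dx_i ∧ dx_j = sgn(permutation) dx_{(a)} ∧ dx_{(b)} ∧ dx_{(c)} with (a < b < c) sorted:

Collecting like 3-forms: d(omega) = 0.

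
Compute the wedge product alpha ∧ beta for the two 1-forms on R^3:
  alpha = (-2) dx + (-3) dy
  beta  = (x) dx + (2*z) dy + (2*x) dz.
alpha ∧ beta = (3*x - 4*z) dx ∧ dy + (-4*x) dx ∧ dz + (-6*x) dy ∧ dz

Distribute the wedge, using dx_i ∧ dx_j = -dx_j ∧ dx_i and dx_i ∧ dx_i = 0. For each pair (i, j) with i < j, the coefficient of dx_i ∧ dx_j in alpha ∧ beta is (alpha_i * beta_j - alpha_j * beta_i). Collecting: alpha ∧ beta = (3*x - 4*z) dx ∧ dy + (-4*x) dx ∧ dz + (-6*x) dy ∧ dz.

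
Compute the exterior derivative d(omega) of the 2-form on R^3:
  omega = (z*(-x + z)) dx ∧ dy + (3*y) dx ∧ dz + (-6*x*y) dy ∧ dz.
d(omega) = (-x - 6*y + 2*z - 3) dx ∧ dy ∧ dz

For a 2-form omega = sum_{i<j} g_{ij} dx_i ∧ dx_j, the exterior derivative is
  d(omega) = sum_{i<j} d(g_{ij}) ∧ dx_i ∧ dx_j = sum_{i<j, k} (∂g_{ij}/∂x_k) dx_k ∧ dx_i ∧ dx_j.
Expand each term, using dx_k ∧ dx_i ∧ dx_j = sgn(permutation) dx_{(a)} ∧ dx_{(b)} ∧ dx_{(c)} with (a < b < c) sorted:
  d(z*(-x + z)) includes (∂/∂z)(z*(-x + z)) dz = (-x + 2*z) dz, which multiplied by dx ∧ dy gives (-x + 2*z) dx ∧ dy ∧ dz
  d(3*y) includes (∂/∂y)(3*y) dy = (3) dy, which multiplied by dx ∧ dz gives (-3) dx ∧ dy ∧ dz
  d(-6*x*y) includes (∂/∂x)(-6*x*y) dx = (-6*y) dx, which multiplied by dy ∧ dz gives (-6*y) dx ∧ dy ∧ dz
Collecting like 3-forms: d(omega) = (-x - 6*y + 2*z - 3) dx ∧ dy ∧ dz.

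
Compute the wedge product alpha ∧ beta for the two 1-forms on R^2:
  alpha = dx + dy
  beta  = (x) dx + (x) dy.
alpha ∧ beta = 0

Distribute the wedge, using dx_i ∧ dx_j = -dx_j ∧ dx_i and dx_i ∧ dx_i = 0. For each pair (i, j) with i < j, the coefficient of dx_i ∧ dx_j in alpha ∧ beta is (alpha_i * beta_j - alpha_j * beta_i). Collecting: alpha ∧ beta = 0.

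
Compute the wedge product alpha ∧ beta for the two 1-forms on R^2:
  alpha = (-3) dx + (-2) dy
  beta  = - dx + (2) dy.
alpha ∧ beta = (-8) dx ∧ dy

Distribute the wedge, using dx_i ∧ dx_j = -dx_j ∧ dx_i and dx_i ∧ dx_i = 0. For each pair (i, j) with i < j, the coefficient of dx_i ∧ dx_j in alpha ∧ beta is (alpha_i * beta_j - alpha_j * beta_i). Collecting: alpha ∧ beta = (-8) dx ∧ dy.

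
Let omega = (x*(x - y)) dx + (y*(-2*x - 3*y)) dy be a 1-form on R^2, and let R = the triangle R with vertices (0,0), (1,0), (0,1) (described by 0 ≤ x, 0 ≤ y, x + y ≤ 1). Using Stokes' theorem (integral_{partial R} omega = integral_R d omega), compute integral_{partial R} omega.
integral_(partial R) omega = -1/6

Stokes: integral_partial_R omega = integral_R d omega with d omega = (∂Q/∂x - ∂P/∂y) dx ∧ dy.
  ∂Q/∂x = -2*y
  ∂P/∂y = -x
  integrand = ∂Q/∂x - ∂P/∂y = x - 2*y.
Integrating over R: integral_0^1 integral_0^{1-x} (x - 2*y) dy dx = -1/6.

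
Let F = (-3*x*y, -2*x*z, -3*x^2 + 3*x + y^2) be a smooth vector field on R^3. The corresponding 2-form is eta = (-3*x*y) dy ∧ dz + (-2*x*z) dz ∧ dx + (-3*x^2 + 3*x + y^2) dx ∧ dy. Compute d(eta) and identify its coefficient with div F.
d(eta) = (-3*y) dx ∧ dy ∧ dz; div F = -3*y

For a 2-form in R^3 of the form above, applying d gives a 3-form with coefficient ∂P/∂x + ∂Q/∂y + ∂R/∂z:
  ∂P/∂x = -3*y
  ∂Q/∂y = 0
  ∂R/∂z = 0
Sum = -3*y, which is exactly div F.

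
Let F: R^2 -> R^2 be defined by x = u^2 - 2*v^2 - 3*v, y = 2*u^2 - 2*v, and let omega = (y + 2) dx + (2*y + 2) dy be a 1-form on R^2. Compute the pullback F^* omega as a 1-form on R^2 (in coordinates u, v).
F^* omega = (4*u*(5*u^2 - 5*v + 3)) du + (-8*u^2*v - 14*u^2 + 8*v^2 + 6*v - 10) dv

Using F^*(f dg) = (f ∘ F) d(g ∘ F), substitute each coordinate x_i by F_i(u, v) in f_i, and replace dx_i by d F_i = (∂F_i/∂u) du + (∂F_i/∂v) dv.
  For the x component: f_1(F) = 2*u^2 - 2*v + 2; d F_1 = (2*u) du + (-4*v - 3) dv
  For the y component: f_2(F) = 4*u^2 - 4*v + 2; d F_2 = (4*u) du + (-2) dv
Combining and collecting du, dv coefficients:
  coeff of du: 4*u*(5*u^2 - 5*v + 3)
  coeff of dv: -8*u^2*v - 14*u^2 + 8*v^2 + 6*v - 10
F^* omega = (4*u*(5*u^2 - 5*v + 3)) du + (-8*u^2*v - 14*u^2 + 8*v^2 + 6*v - 10) dv.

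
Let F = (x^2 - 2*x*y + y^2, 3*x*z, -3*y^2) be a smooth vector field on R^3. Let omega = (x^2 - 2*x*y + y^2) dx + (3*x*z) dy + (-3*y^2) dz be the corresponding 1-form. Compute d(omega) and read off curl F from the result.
d(omega) = (-3*x - 6*y) dy ∧ dz + (0) dz ∧ dx + (2*x - 2*y + 3*z) dx ∧ dy; curl F = (-3*x - 6*y, 0, 2*x - 2*y + 3*z)

d omega = sum_{i<j} (∂f_j/∂x_i - ∂f_i/∂x_j) dx_i ∧ dx_j. Under the identification (dy ∧ dz, dz ∧ dx, dx ∧ dy) ↔ (e_x, e_y, e_z), the coefficients are exactly the components of curl F. Compute:
  ∂R/∂y - ∂Q/∂z = (-6*y) - (3*x) = -3*x - 6*y
  ∂P/∂z - ∂R/∂x = (0) - (0) = 0
  ∂Q/∂x - ∂P/∂y = (3*z) - (-2*x + 2*y) = 2*x - 2*y + 3*z.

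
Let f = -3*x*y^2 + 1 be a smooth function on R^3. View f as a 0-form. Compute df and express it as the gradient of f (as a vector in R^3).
df = (-3*y^2) dx + (-6*x*y) dy + (0) dz; grad f = (-3*y^2, -6*x*y, 0)

For a 0-form f, d f = (∂f/∂x) dx + (∂f/∂y) dy + (∂f/∂z) dz. The components of the vector representation are exactly the entries of grad f in Cartesian coordinates:
  ∂f/∂x = -3*y^2
  ∂f/∂y = -6*x*y
  ∂f/∂z = 0.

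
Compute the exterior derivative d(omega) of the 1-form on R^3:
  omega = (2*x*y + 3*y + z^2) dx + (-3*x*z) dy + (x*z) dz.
d(omega) = (-2*x - 3*z - 3) dx ∧ dy + (-z) dx ∧ dz + (3*x) dy ∧ dz

For a 1-form omega = sum_i f_i dx_i, the exterior derivative is
  d(omega) = sum_{i < j} (∂f_j/∂x_i - ∂f_i/∂x_j) dx_i ∧ dx_j.
  coefficient of dx ∧ dy: ∂f_2/∂x - ∂f_1/∂y = ∂(-3*x*z)/∂x - ∂(2*x*y + 3*y + z^2)/∂y = -2*x - 3*z - 3
  coefficient of dx ∧ dz: ∂f_3/∂x - ∂f_1/∂z = ∂(x*z)/∂x - ∂(2*x*y + 3*y + z^2)/∂z = -z
  coefficient of dy ∧ dz: ∂f_3/∂y - ∂f_2/∂z = ∂(x*z)/∂y - ∂(-3*x*z)/∂z = 3*x
Assembling: d(omega) = (-2*x - 3*z - 3) dx ∧ dy + (-z) dx ∧ dz + (3*x) dy ∧ dz.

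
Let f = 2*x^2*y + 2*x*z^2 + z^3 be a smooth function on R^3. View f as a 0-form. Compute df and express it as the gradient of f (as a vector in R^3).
df = (4*x*y + 2*z^2) dx + (2*x^2) dy + (z*(4*x + 3*z)) dz; grad f = (4*x*y + 2*z^2, 2*x^2, z*(4*x + 3*z))

For a 0-form f, d f = (∂f/∂x) dx + (∂f/∂y) dy + (∂f/∂z) dz. The components of the vector representation are exactly the entries of grad f in Cartesian coordinates:
  ∂f/∂x = 4*x*y + 2*z^2
  ∂f/∂y = 2*x^2
  ∂f/∂z = z*(4*x + 3*z).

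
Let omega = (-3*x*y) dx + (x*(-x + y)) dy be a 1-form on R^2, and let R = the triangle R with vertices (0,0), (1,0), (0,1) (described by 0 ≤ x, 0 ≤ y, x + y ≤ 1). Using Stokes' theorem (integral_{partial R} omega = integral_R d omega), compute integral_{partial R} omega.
integral_(partial R) omega = 1/3

Stokes: integral_partial_R omega = integral_R d omega with d omega = (∂Q/∂x - ∂P/∂y) dx ∧ dy.
  ∂Q/∂x = -2*x + y
  ∂P/∂y = -3*x
  integrand = ∂Q/∂x - ∂P/∂y = x + y.
Integrating over R: integral_0^1 integral_0^{1-x} (x + y) dy dx = 1/3.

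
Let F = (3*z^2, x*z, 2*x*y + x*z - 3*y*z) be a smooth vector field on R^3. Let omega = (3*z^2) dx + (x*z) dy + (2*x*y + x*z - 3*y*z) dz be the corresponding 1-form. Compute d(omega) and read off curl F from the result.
d(omega) = (x - 3*z) dy ∧ dz + (-2*y + 5*z) dz ∧ dx + (z) dx ∧ dy; curl F = (x - 3*z, -2*y + 5*z, z)

d omega = sum_{i<j} (∂f_j/∂x_i - ∂f_i/∂x_j) dx_i ∧ dx_j. Under the identification (dy ∧ dz, dz ∧ dx, dx ∧ dy) ↔ (e_x, e_y, e_z), the coefficients are exactly the components of curl F. Compute:
  ∂R/∂y - ∂Q/∂z = (2*x - 3*z) - (x) = x - 3*z
  ∂P/∂z - ∂R/∂x = (6*z) - (2*y + z) = -2*y + 5*z
  ∂Q/∂x - ∂P/∂y = (z) - (0) = z.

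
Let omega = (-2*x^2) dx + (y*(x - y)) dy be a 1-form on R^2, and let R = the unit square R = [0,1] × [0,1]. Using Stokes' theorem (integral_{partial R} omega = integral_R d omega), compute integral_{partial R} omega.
integral_(partial R) omega = 1/2

Stokes: integral_partial_R omega = integral_R d omega with d omega = (∂Q/∂x - ∂P/∂y) dx ∧ dy.
  ∂Q/∂x = y
  ∂P/∂y = 0
  integrand = ∂Q/∂x - ∂P/∂y = y.
Integrating over R: integral_0^1 integral_0^1 (y) dx dy = 1/2.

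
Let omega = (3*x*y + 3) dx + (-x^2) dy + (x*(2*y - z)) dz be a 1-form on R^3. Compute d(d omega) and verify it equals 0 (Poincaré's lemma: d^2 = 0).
d(d omega) = 0

Step 1: d omega = sum_{i<j} (∂f_j/∂x_i - ∂f_i/∂x_j) dx_i ∧ dx_j:
  coeff of dx ∧ dy: -5*x
  coeff of dx ∧ dz: 2*y - z
  coeff of dy ∧ dz: 2*x
Step 2: Apply d again to each 2-form coefficient. The only possible 3-form in R^3 is dx ∧ dy ∧ dz, with coefficient
  ∂(coeff of dy∧dz)/∂x - ∂(coeff of dx∧dz)/∂y + ∂(coeff of dx∧dy)/∂z
  = ∂/∂x (2*x) - ∂/∂y (2*y - z) + ∂/∂z (-5*x).
Each of these terms simplifies to sums of mixed partials that cancel in pairs. The result is 0 (by equality of mixed partials for smooth functions — Schwarz / Clairaut).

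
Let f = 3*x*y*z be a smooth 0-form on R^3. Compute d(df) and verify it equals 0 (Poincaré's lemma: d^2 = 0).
d(df) = 0

Step 1: df = sum_i (∂f/∂x_i) dx_i = (3*y*z) dx + (3*x*z) dy + (3*x*y) dz.
Step 2: Apply d again. Using the 1-form formula, the coefficient of dx ∧ dy in d(df) is ∂^2 f/∂x ∂y - ∂^2 f/∂y ∂x = (3*z) - (3*z) = 0 (equality of mixed partials for smooth f).
Similarly for dx ∧ dz and dy ∧ dz — all coefficients vanish. So d(df) = 0.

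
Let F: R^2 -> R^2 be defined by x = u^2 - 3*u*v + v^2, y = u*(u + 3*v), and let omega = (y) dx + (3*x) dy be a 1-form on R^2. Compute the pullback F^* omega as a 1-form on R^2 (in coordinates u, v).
F^* omega = (8*u^3 - 6*u^2*v - 30*u*v^2 + 9*v^3) du + (u*(6*u^2 - 34*u*v + 15*v^2)) dv

Using F^*(f dg) = (f ∘ F) d(g ∘ F), substitute each coordinate x_i by F_i(u, v) in f_i, and replace dx_i by d F_i = (∂F_i/∂u) du + (∂F_i/∂v) dv.
  For the x component: f_1(F) = u*(u + 3*v); d F_1 = (2*u - 3*v) du + (-3*u + 2*v) dv
  For the y component: f_2(F) = 3*u^2 - 9*u*v + 3*v^2; d F_2 = (2*u + 3*v) du + (3*u) dv
Combining and collecting du, dv coefficients:
  coeff of du: 8*u^3 - 6*u^2*v - 30*u*v^2 + 9*v^3
  coeff of dv: u*(6*u^2 - 34*u*v + 15*v^2)
F^* omega = (8*u^3 - 6*u^2*v - 30*u*v^2 + 9*v^3) du + (u*(6*u^2 - 34*u*v + 15*v^2)) dv.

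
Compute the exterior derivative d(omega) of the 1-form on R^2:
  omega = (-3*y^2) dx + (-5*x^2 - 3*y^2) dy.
d(omega) = (-10*x + 6*y) dx ∧ dy

For a 1-form omega = sum_i f_i dx_i, the exterior derivative is
  d(omega) = sum_{i < j} (∂f_j/∂x_i - ∂f_i/∂x_j) dx_i ∧ dx_j.
  coefficient of dx ∧ dy: ∂f_2/∂x - ∂f_1/∂y = ∂(-5*x^2 - 3*y^2)/∂x - ∂(-3*y^2)/∂y = -10*x + 6*y
Assembling: d(omega) = (-10*x + 6*y) dx ∧ dy.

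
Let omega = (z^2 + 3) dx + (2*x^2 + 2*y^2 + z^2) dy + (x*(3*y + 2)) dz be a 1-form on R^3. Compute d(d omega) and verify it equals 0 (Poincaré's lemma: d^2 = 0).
d(d omega) = 0

Step 1: d omega = sum_{i<j} (∂f_j/∂x_i - ∂f_i/∂x_j) dx_i ∧ dx_j:
  coeff of dx ∧ dy: 4*x
  coeff of dx ∧ dz: 3*y - 2*z + 2
  coeff of dy ∧ dz: 3*x - 2*z
Step 2: Apply d again to each 2-form coefficient. The only possible 3-form in R^3 is dx ∧ dy ∧ dz, with coefficient
  ∂(coeff of dy∧dz)/∂x - ∂(coeff of dx∧dz)/∂y + ∂(coeff of dx∧dy)/∂z
  = ∂/∂x (3*x - 2*z) - ∂/∂y (3*y - 2*z + 2) + ∂/∂z (4*x).
Each of these terms simplifies to sums of mixed partials that cancel in pairs. The result is 0 (by equality of mixed partials for smooth functions — Schwarz / Clairaut).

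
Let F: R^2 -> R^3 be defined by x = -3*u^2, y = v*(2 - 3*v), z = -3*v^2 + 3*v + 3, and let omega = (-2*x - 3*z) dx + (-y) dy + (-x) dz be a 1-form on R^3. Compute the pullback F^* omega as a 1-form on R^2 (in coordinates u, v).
F^* omega = (18*u*(-2*u^2 - 3*v^2 + 3*v + 3)) du + (-18*u^2*v + 9*u^2 - 18*v^3 + 18*v^2 - 4*v) dv

Using F^*(f dg) = (f ∘ F) d(g ∘ F), substitute each coordinate x_i by F_i(u, v) in f_i, and replace dx_i by d F_i = (∂F_i/∂u) du + (∂F_i/∂v) dv.
  For the x component: f_1(F) = 6*u^2 + 9*v^2 - 9*v - 9; d F_1 = (-6*u) du + (0) dv
  For the y component: f_2(F) = v*(3*v - 2); d F_2 = (0) du + (2 - 6*v) dv
  For the z component: f_3(F) = 3*u^2; d F_3 = (0) du + (3 - 6*v) dv
Combining and collecting du, dv coefficients:
  coeff of du: 18*u*(-2*u^2 - 3*v^2 + 3*v + 3)
  coeff of dv: -18*u^2*v + 9*u^2 - 18*v^3 + 18*v^2 - 4*v
F^* omega = (18*u*(-2*u^2 - 3*v^2 + 3*v + 3)) du + (-18*u^2*v + 9*u^2 - 18*v^3 + 18*v^2 - 4*v) dv.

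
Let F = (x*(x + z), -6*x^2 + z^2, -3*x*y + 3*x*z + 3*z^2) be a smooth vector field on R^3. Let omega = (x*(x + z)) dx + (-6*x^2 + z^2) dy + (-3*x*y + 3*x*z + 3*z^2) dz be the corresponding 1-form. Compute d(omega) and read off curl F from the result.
d(omega) = (-3*x - 2*z) dy ∧ dz + (x + 3*y - 3*z) dz ∧ dx + (-12*x) dx ∧ dy; curl F = (-3*x - 2*z, x + 3*y - 3*z, -12*x)

d omega = sum_{i<j} (∂f_j/∂x_i - ∂f_i/∂x_j) dx_i ∧ dx_j. Under the identification (dy ∧ dz, dz ∧ dx, dx ∧ dy) ↔ (e_x, e_y, e_z), the coefficients are exactly the components of curl F. Compute:
  ∂R/∂y - ∂Q/∂z = (-3*x) - (2*z) = -3*x - 2*z
  ∂P/∂z - ∂R/∂x = (x) - (-3*y + 3*z) = x + 3*y - 3*z
  ∂Q/∂x - ∂P/∂y = (-12*x) - (0) = -12*x.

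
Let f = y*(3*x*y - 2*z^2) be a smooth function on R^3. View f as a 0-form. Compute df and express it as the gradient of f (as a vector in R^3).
df = (3*y^2) dx + (6*x*y - 2*z^2) dy + (-4*y*z) dz; grad f = (3*y^2, 6*x*y - 2*z^2, -4*y*z)

For a 0-form f, d f = (∂f/∂x) dx + (∂f/∂y) dy + (∂f/∂z) dz. The components of the vector representation are exactly the entries of grad f in Cartesian coordinates:
  ∂f/∂x = 3*y^2
  ∂f/∂y = 6*x*y - 2*z^2
  ∂f/∂z = -4*y*z.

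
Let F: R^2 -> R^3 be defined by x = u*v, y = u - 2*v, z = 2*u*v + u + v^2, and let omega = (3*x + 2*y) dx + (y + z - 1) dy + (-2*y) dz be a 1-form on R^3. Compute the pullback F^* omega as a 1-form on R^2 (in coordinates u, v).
F^* omega = (3*u*v^2 + 5*v^2 + 2*v - 1) du + (3*u^2*v - 2*u^2 - 4*u*v - 4*u + 6*v^2 + 4*v + 2) dv

Using F^*(f dg) = (f ∘ F) d(g ∘ F), substitute each coordinate x_i by F_i(u, v) in f_i, and replace dx_i by d F_i = (∂F_i/∂u) du + (∂F_i/∂v) dv.
  For the x component: f_1(F) = 3*u*v + 2*u - 4*v; d F_1 = (v) du + (u) dv
  For the y component: f_2(F) = 2*u*v + 2*u + v^2 - 2*v - 1; d F_2 = (1) du + (-2) dv
  For the z component: f_3(F) = -2*u + 4*v; d F_3 = (2*v + 1) du + (2*u + 2*v) dv
Combining and collecting du, dv coefficients:
  coeff of du: 3*u*v^2 + 5*v^2 + 2*v - 1
  coeff of dv: 3*u^2*v - 2*u^2 - 4*u*v - 4*u + 6*v^2 + 4*v + 2
F^* omega = (3*u*v^2 + 5*v^2 + 2*v - 1) du + (3*u^2*v - 2*u^2 - 4*u*v - 4*u + 6*v^2 + 4*v + 2) dv.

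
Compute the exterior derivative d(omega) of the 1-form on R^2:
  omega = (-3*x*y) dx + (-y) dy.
d(omega) = (3*x) dx ∧ dy

For a 1-form omega = sum_i f_i dx_i, the exterior derivative is
  d(omega) = sum_{i < j} (∂f_j/∂x_i - ∂f_i/∂x_j) dx_i ∧ dx_j.
  coefficient of dx ∧ dy: ∂f_2/∂x - ∂f_1/∂y = ∂(-y)/∂x - ∂(-3*x*y)/∂y = 3*x
Assembling: d(omega) = (3*x) dx ∧ dy.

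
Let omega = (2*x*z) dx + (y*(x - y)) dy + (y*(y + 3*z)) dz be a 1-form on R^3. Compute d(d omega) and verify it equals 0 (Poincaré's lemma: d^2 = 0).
d(d omega) = 0

Step 1: d omega = sum_{i<j} (∂f_j/∂x_i - ∂f_i/∂x_j) dx_i ∧ dx_j:
  coeff of dx ∧ dy: y
  coeff of dx ∧ dz: -2*x
  coeff of dy ∧ dz: 2*y + 3*z
Step 2: Apply d again to each 2-form coefficient. The only possible 3-form in R^3 is dx ∧ dy ∧ dz, with coefficient
  ∂(coeff of dy∧dz)/∂x - ∂(coeff of dx∧dz)/∂y + ∂(coeff of dx∧dy)/∂z
  = ∂/∂x (2*y + 3*z) - ∂/∂y (-2*x) + ∂/∂z (y).
Each of these terms simplifies to sums of mixed partials that cancel in pairs. The result is 0 (by equality of mixed partials for smooth functions — Schwarz / Clairaut).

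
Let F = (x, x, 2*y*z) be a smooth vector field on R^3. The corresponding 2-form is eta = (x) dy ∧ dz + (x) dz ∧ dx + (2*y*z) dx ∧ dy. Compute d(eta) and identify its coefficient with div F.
d(eta) = (2*y + 1) dx ∧ dy ∧ dz; div F = 2*y + 1

For a 2-form in R^3 of the form above, applying d gives a 3-form with coefficient ∂P/∂x + ∂Q/∂y + ∂R/∂z:
  ∂P/∂x = 1
  ∂Q/∂y = 0
  ∂R/∂z = 2*y
Sum = 2*y + 1, which is exactly div F.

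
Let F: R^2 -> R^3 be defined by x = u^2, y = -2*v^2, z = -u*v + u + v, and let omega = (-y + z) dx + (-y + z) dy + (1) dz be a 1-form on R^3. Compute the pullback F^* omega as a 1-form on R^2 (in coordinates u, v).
F^* omega = (-2*u^2*v + 2*u^2 + 4*u*v^2 + 2*u*v - v + 1) du + (4*u*v^2 - 4*u*v - u - 8*v^3 - 4*v^2 + 1) dv

Using F^*(f dg) = (f ∘ F) d(g ∘ F), substitute each coordinate x_i by F_i(u, v) in f_i, and replace dx_i by d F_i = (∂F_i/∂u) du + (∂F_i/∂v) dv.
  For the x component: f_1(F) = -u*v + u + 2*v^2 + v; d F_1 = (2*u) du + (0) dv
  For the y component: f_2(F) = -u*v + u + 2*v^2 + v; d F_2 = (0) du + (-4*v) dv
  For the z component: f_3(F) = 1; d F_3 = (1 - v) du + (1 - u) dv
Combining and collecting du, dv coefficients:
  coeff of du: -2*u^2*v + 2*u^2 + 4*u*v^2 + 2*u*v - v + 1
  coeff of dv: 4*u*v^2 - 4*u*v - u - 8*v^3 - 4*v^2 + 1
F^* omega = (-2*u^2*v + 2*u^2 + 4*u*v^2 + 2*u*v - v + 1) du + (4*u*v^2 - 4*u*v - u - 8*v^3 - 4*v^2 + 1) dv.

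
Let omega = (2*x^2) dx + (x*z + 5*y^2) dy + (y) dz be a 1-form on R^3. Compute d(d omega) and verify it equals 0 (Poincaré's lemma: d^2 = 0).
d(d omega) = 0

Step 1: d omega = sum_{i<j} (∂f_j/∂x_i - ∂f_i/∂x_j) dx_i ∧ dx_j:
  coeff of dx ∧ dy: z
  coeff of dx ∧ dz: 0
  coeff of dy ∧ dz: 1 - x
Step 2: Apply d again to each 2-form coefficient. The only possible 3-form in R^3 is dx ∧ dy ∧ dz, with coefficient
  ∂(coeff of dy∧dz)/∂x - ∂(coeff of dx∧dz)/∂y + ∂(coeff of dx∧dy)/∂z
  = ∂/∂x (1 - x) - ∂/∂y (0) + ∂/∂z (z).
Each of these terms simplifies to sums of mixed partials that cancel in pairs. The result is 0 (by equality of mixed partials for smooth functions — Schwarz / Clairaut).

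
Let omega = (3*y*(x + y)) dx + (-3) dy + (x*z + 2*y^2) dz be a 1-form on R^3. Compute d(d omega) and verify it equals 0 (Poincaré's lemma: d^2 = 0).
d(d omega) = 0

Step 1: d omega = sum_{i<j} (∂f_j/∂x_i - ∂f_i/∂x_j) dx_i ∧ dx_j:
  coeff of dx ∧ dy: -3*x - 6*y
  coeff of dx ∧ dz: z
  coeff of dy ∧ dz: 4*y
Step 2: Apply d again to each 2-form coefficient. The only possible 3-form in R^3 is dx ∧ dy ∧ dz, with coefficient
  ∂(coeff of dy∧dz)/∂x - ∂(coeff of dx∧dz)/∂y + ∂(coeff of dx∧dy)/∂z
  = ∂/∂x (4*y) - ∂/∂y (z) + ∂/∂z (-3*x - 6*y).
Each of these terms simplifies to sums of mixed partials that cancel in pairs. The result is 0 (by equality of mixed partials for smooth functions — Schwarz / Clairaut).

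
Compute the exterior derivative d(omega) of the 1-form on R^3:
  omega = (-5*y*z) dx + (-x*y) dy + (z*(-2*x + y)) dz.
d(omega) = (-y + 5*z) dx ∧ dy + (5*y - 2*z) dx ∧ dz + (z) dy ∧ dz

For a 1-form omega = sum_i f_i dx_i, the exterior derivative is
  d(omega) = sum_{i < j} (∂f_j/∂x_i - ∂f_i/∂x_j) dx_i ∧ dx_j.
  coefficient of dx ∧ dy: ∂f_2/∂x - ∂f_1/∂y = ∂(-x*y)/∂x - ∂(-5*y*z)/∂y = -y + 5*z
  coefficient of dx ∧ dz: ∂f_3/∂x - ∂f_1/∂z = ∂(z*(-2*x + y))/∂x - ∂(-5*y*z)/∂z = 5*y - 2*z
  coefficient of dy ∧ dz: ∂f_3/∂y - ∂f_2/∂z = ∂(z*(-2*x + y))/∂y - ∂(-x*y)/∂z = z
Assembling: d(omega) = (-y + 5*z) dx ∧ dy + (5*y - 2*z) dx ∧ dz + (z) dy ∧ dz.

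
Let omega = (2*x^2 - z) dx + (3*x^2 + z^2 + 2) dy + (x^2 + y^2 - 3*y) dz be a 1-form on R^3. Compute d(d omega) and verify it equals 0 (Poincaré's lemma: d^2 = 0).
d(d omega) = 0

Step 1: d omega = sum_{i<j} (∂f_j/∂x_i - ∂f_i/∂x_j) dx_i ∧ dx_j:
  coeff of dx ∧ dy: 6*x
  coeff of dx ∧ dz: 2*x + 1
  coeff of dy ∧ dz: 2*y - 2*z - 3
Step 2: Apply d again to each 2-form coefficient. The only possible 3-form in R^3 is dx ∧ dy ∧ dz, with coefficient
  ∂(coeff of dy∧dz)/∂x - ∂(coeff of dx∧dz)/∂y + ∂(coeff of dx∧dy)/∂z
  = ∂/∂x (2*y - 2*z - 3) - ∂/∂y (2*x + 1) + ∂/∂z (6*x).
Each of these terms simplifies to sums of mixed partials that cancel in pairs. The result is 0 (by equality of mixed partials for smooth functions — Schwarz / Clairaut).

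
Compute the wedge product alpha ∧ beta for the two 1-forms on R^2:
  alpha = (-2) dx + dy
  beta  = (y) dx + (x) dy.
alpha ∧ beta = (-2*x - y) dx ∧ dy

Distribute the wedge, using dx_i ∧ dx_j = -dx_j ∧ dx_i and dx_i ∧ dx_i = 0. For each pair (i, j) with i < j, the coefficient of dx_i ∧ dx_j in alpha ∧ beta is (alpha_i * beta_j - alpha_j * beta_i). Collecting: alpha ∧ beta = (-2*x - y) dx ∧ dy.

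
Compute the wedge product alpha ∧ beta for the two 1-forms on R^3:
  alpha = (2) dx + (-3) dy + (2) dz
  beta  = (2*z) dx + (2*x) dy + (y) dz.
alpha ∧ beta = (4*x + 6*z) dx ∧ dy + (2*y - 4*z) dx ∧ dz + (-4*x - 3*y) dy ∧ dz

Distribute the wedge, using dx_i ∧ dx_j = -dx_j ∧ dx_i and dx_i ∧ dx_i = 0. For each pair (i, j) with i < j, the coefficient of dx_i ∧ dx_j in alpha ∧ beta is (alpha_i * beta_j - alpha_j * beta_i). Collecting: alpha ∧ beta = (4*x + 6*z) dx ∧ dy + (2*y - 4*z) dx ∧ dz + (-4*x - 3*y) dy ∧ dz.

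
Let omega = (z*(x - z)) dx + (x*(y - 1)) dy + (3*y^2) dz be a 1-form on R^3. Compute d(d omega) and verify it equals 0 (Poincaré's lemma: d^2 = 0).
d(d omega) = 0

Step 1: d omega = sum_{i<j} (∂f_j/∂x_i - ∂f_i/∂x_j) dx_i ∧ dx_j:
  coeff of dx ∧ dy: y - 1
  coeff of dx ∧ dz: -x + 2*z
  coeff of dy ∧ dz: 6*y
Step 2: Apply d again to each 2-form coefficient. The only possible 3-form in R^3 is dx ∧ dy ∧ dz, with coefficient
  ∂(coeff of dy∧dz)/∂x - ∂(coeff of dx∧dz)/∂y + ∂(coeff of dx∧dy)/∂z
  = ∂/∂x (6*y) - ∂/∂y (-x + 2*z) + ∂/∂z (y - 1).
Each of these terms simplifies to sums of mixed partials that cancel in pairs. The result is 0 (by equality of mixed partials for smooth functions — Schwarz / Clairaut).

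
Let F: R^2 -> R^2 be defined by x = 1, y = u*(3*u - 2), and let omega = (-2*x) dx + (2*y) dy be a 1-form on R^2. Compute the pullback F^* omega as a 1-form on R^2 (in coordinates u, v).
F^* omega = (4*u*(9*u^2 - 9*u + 2)) du

Using F^*(f dg) = (f ∘ F) d(g ∘ F), substitute each coordinate x_i by F_i(u, v) in f_i, and replace dx_i by d F_i = (∂F_i/∂u) du + (∂F_i/∂v) dv.
  For the x component: f_1(F) = -2; d F_1 = (0) du + (0) dv
  For the y component: f_2(F) = 2*u*(3*u - 2); d F_2 = (6*u - 2) du + (0) dv
Combining and collecting du, dv coefficients:
  coeff of du: 4*u*(9*u^2 - 9*u + 2)
  coeff of dv: 0
F^* omega = (4*u*(9*u^2 - 9*u + 2)) du.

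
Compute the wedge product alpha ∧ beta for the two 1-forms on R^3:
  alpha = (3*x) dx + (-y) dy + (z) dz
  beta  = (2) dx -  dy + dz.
alpha ∧ beta = (-3*x + 2*y) dx ∧ dy + (3*x - 2*z) dx ∧ dz + (-y + z) dy ∧ dz

Distribute the wedge, using dx_i ∧ dx_j = -dx_j ∧ dx_i and dx_i ∧ dx_i = 0. For each pair (i, j) with i < j, the coefficient of dx_i ∧ dx_j in alpha ∧ beta is (alpha_i * beta_j - alpha_j * beta_i). Collecting: alpha ∧ beta = (-3*x + 2*y) dx ∧ dy + (3*x - 2*z) dx ∧ dz + (-y + z) dy ∧ dz.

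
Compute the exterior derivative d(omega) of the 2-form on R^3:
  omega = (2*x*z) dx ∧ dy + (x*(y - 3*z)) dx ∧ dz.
d(omega) = (x) dx ∧ dy ∧ dz

For a 2-form omega = sum_{i<j} g_{ij} dx_i ∧ dx_j, the exterior derivative is
  d(omega) = sum_{i<j} d(g_{ij}) ∧ dx_i ∧ dx_j = sum_{i<j, k} (∂g_{ij}/∂x_k) dx_k ∧ dx_i ∧ dx_j.
Expand each term, using dx_k ∧ dx_i ∧ dx_j = sgn(permutation) dx_{(a)} ∧ dx_{(b)} ∧ dx_{(c)} with (a < b < c) sorted:
  d(2*x*z) includes (∂/∂z)(2*x*z) dz = (2*x) dz, which multiplied by dx ∧ dy gives (2*x) dx ∧ dy ∧ dz
  d(x*(y - 3*z)) includes (∂/∂y)(x*(y - 3*z)) dy = (x) dy, which multiplied by dx ∧ dz gives (-x) dx ∧ dy ∧ dz
Collecting like 3-forms: d(omega) = (x) dx ∧ dy ∧ dz.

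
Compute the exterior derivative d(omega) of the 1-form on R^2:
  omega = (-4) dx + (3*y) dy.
d(omega) = 0

For a 1-form omega = sum_i f_i dx_i, the exterior derivative is
  d(omega) = sum_{i < j} (∂f_j/∂x_i - ∂f_i/∂x_j) dx_i ∧ dx_j.

Assembling: d(omega) = 0.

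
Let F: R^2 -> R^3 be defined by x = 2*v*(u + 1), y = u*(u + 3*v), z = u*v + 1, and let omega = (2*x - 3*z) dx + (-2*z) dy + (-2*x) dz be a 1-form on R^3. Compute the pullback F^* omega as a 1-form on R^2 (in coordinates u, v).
F^* omega = (-4*u^2*v - 8*u*v^2 - 4*u + 4*v^2 - 12*v) du + (-8*u^2*v + 6*u*v - 12*u + 8*v - 6) dv

Using F^*(f dg) = (f ∘ F) d(g ∘ F), substitute each coordinate x_i by F_i(u, v) in f_i, and replace dx_i by d F_i = (∂F_i/∂u) du + (∂F_i/∂v) dv.
  For the x component: f_1(F) = u*v + 4*v - 3; d F_1 = (2*v) du + (2*u + 2) dv
  For the y component: f_2(F) = -2*u*v - 2; d F_2 = (2*u + 3*v) du + (3*u) dv
  For the z component: f_3(F) = 4*v*(-u - 1); d F_3 = (v) du + (u) dv
Combining and collecting du, dv coefficients:
  coeff of du: -4*u^2*v - 8*u*v^2 - 4*u + 4*v^2 - 12*v
  coeff of dv: -8*u^2*v + 6*u*v - 12*u + 8*v - 6
F^* omega = (-4*u^2*v - 8*u*v^2 - 4*u + 4*v^2 - 12*v) du + (-8*u^2*v + 6*u*v - 12*u + 8*v - 6) dv.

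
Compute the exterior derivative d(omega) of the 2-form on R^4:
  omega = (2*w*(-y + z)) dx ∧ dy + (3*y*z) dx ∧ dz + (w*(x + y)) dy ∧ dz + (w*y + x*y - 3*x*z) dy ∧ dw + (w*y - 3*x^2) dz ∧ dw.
d(omega) = (3*w - 3*z) dx ∧ dy ∧ dz + (-y - z) dx ∧ dy ∧ dw + (w + 4*x + y) dy ∧ dz ∧ dw + (-6*x) dx ∧ dz ∧ dw

For a 2-form omega = sum_{i<j} g_{ij} dx_i ∧ dx_j, the exterior derivative is
  d(omega) = sum_{i<j} d(g_{ij}) ∧ dx_i ∧ dx_j = sum_{i<j, k} (∂g_{ij}/∂x_k) dx_k ∧ dx_i ∧ dx_j.
Expand each term, using dx_k ∧ dx_i ∧ dx_j = sgn(permutation) dx_{(a)} ∧ dx_{(b)} ∧ dx_{(c)} with (a < b < c) sorted:
  d(2*w*(-y + z)) includes (∂/∂z)(2*w*(-y + z)) dz = (2*w) dz, which multiplied by dx ∧ dy gives (2*w) dx ∧ dy ∧ dz
  d(2*w*(-y + z)) includes (∂/∂w)(2*w*(-y + z)) dw = (-2*y + 2*z) dw, which multiplied by dx ∧ dy gives (-2*y + 2*z) dx ∧ dy ∧ dw
  d(3*y*z) includes (∂/∂y)(3*y*z) dy = (3*z) dy, which multiplied by dx ∧ dz gives (-3*z) dx ∧ dy ∧ dz
  d(w*(x + y)) includes (∂/∂x)(w*(x + y)) dx = (w) dx, which multiplied by dy ∧ dz gives (w) dx ∧ dy ∧ dz
  d(w*(x + y)) includes (∂/∂w)(w*(x + y)) dw = (x + y) dw, which multiplied by dy ∧ dz gives (x + y) dy ∧ dz ∧ dw
  d(w*y + x*y - 3*x*z) includes (∂/∂x)(w*y + x*y - 3*x*z) dx = (y - 3*z) dx, which multiplied by dy ∧ dw gives (y - 3*z) dx ∧ dy ∧ dw
  d(w*y + x*y - 3*x*z) includes (∂/∂z)(w*y + x*y - 3*x*z) dz = (-3*x) dz, which multiplied by dy ∧ dw gives (3*x) dy ∧ dz ∧ dw
  d(w*y - 3*x^2) includes (∂/∂x)(w*y - 3*x^2) dx = (-6*x) dx, which multiplied by dz ∧ dw gives (-6*x) dx ∧ dz ∧ dw
  d(w*y - 3*x^2) includes (∂/∂y)(w*y - 3*x^2) dy = (w) dy, which multiplied by dz ∧ dw gives (w) dy ∧ dz ∧ dw
Collecting like 3-forms: d(omega) = (3*w - 3*z) dx ∧ dy ∧ dz + (-y - z) dx ∧ dy ∧ dw + (w + 4*x + y) dy ∧ dz ∧ dw + (-6*x) dx ∧ dz ∧ dw.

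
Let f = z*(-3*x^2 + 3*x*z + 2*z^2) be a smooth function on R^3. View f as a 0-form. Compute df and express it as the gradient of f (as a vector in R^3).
df = (3*z*(-2*x + z)) dx + (0) dy + (-3*x^2 + 6*x*z + 6*z^2) dz; grad f = (3*z*(-2*x + z), 0, -3*x^2 + 6*x*z + 6*z^2)

For a 0-form f, d f = (∂f/∂x) dx + (∂f/∂y) dy + (∂f/∂z) dz. The components of the vector representation are exactly the entries of grad f in Cartesian coordinates:
  ∂f/∂x = 3*z*(-2*x + z)
  ∂f/∂y = 0
  ∂f/∂z = -3*x^2 + 6*x*z + 6*z^2.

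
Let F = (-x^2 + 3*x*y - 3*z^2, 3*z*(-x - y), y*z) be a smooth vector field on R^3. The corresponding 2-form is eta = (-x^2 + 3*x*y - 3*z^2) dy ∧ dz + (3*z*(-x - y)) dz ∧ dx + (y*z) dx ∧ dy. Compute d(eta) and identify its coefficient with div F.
d(eta) = (-2*x + 4*y - 3*z) dx ∧ dy ∧ dz; div F = -2*x + 4*y - 3*z

For a 2-form in R^3 of the form above, applying d gives a 3-form with coefficient ∂P/∂x + ∂Q/∂y + ∂R/∂z:
  ∂P/∂x = -2*x + 3*y
  ∂Q/∂y = -3*z
  ∂R/∂z = y
Sum = -2*x + 4*y - 3*z, which is exactly div F.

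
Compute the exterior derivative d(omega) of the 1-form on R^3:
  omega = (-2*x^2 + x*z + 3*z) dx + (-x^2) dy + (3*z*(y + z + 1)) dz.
d(omega) = (-2*x) dx ∧ dy + (-x - 3) dx ∧ dz + (3*z) dy ∧ dz

For a 1-form omega = sum_i f_i dx_i, the exterior derivative is
  d(omega) = sum_{i < j} (∂f_j/∂x_i - ∂f_i/∂x_j) dx_i ∧ dx_j.
  coefficient of dx ∧ dy: ∂f_2/∂x - ∂f_1/∂y = ∂(-x^2)/∂x - ∂(-2*x^2 + x*z + 3*z)/∂y = -2*x
  coefficient of dx ∧ dz: ∂f_3/∂x - ∂f_1/∂z = ∂(3*z*(y + z + 1))/∂x - ∂(-2*x^2 + x*z + 3*z)/∂z = -x - 3
  coefficient of dy ∧ dz: ∂f_3/∂y - ∂f_2/∂z = ∂(3*z*(y + z + 1))/∂y - ∂(-x^2)/∂z = 3*z
Assembling: d(omega) = (-2*x) dx ∧ dy + (-x - 3) dx ∧ dz + (3*z) dy ∧ dz.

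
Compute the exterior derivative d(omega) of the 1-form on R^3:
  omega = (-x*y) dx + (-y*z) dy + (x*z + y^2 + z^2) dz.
d(omega) = (x) dx ∧ dy + (z) dx ∧ dz + (3*y) dy ∧ dz

For a 1-form omega = sum_i f_i dx_i, the exterior derivative is
  d(omega) = sum_{i < j} (∂f_j/∂x_i - ∂f_i/∂x_j) dx_i ∧ dx_j.
  coefficient of dx ∧ dy: ∂f_2/∂x - ∂f_1/∂y = ∂(-y*z)/∂x - ∂(-x*y)/∂y = x
  coefficient of dx ∧ dz: ∂f_3/∂x - ∂f_1/∂z = ∂(x*z + y^2 + z^2)/∂x - ∂(-x*y)/∂z = z
  coefficient of dy ∧ dz: ∂f_3/∂y - ∂f_2/∂z = ∂(x*z + y^2 + z^2)/∂y - ∂(-y*z)/∂z = 3*y
Assembling: d(omega) = (x) dx ∧ dy + (z) dx ∧ dz + (3*y) dy ∧ dz.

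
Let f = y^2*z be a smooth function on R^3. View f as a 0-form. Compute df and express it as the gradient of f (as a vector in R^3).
df = (0) dx + (2*y*z) dy + (y^2) dz; grad f = (0, 2*y*z, y^2)

For a 0-form f, d f = (∂f/∂x) dx + (∂f/∂y) dy + (∂f/∂z) dz. The components of the vector representation are exactly the entries of grad f in Cartesian coordinates:
  ∂f/∂x = 0
  ∂f/∂y = 2*y*z
  ∂f/∂z = y^2.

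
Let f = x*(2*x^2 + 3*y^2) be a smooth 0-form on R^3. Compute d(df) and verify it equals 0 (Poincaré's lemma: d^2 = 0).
d(df) = 0

Step 1: df = sum_i (∂f/∂x_i) dx_i = (6*x^2 + 3*y^2) dx + (6*x*y) dy + (0) dz.
Step 2: Apply d again. Using the 1-form formula, the coefficient of dx ∧ dy in d(df) is ∂^2 f/∂x ∂y - ∂^2 f/∂y ∂x = (6*y) - (6*y) = 0 (equality of mixed partials for smooth f).
Similarly for dx ∧ dz and dy ∧ dz — all coefficients vanish. So d(df) = 0.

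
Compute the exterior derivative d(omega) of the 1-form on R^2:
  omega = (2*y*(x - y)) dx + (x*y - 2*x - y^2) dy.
d(omega) = (-2*x + 5*y - 2) dx ∧ dy

For a 1-form omega = sum_i f_i dx_i, the exterior derivative is
  d(omega) = sum_{i < j} (∂f_j/∂x_i - ∂f_i/∂x_j) dx_i ∧ dx_j.
  coefficient of dx ∧ dy: ∂f_2/∂x - ∂f_1/∂y = ∂(x*y - 2*x - y^2)/∂x - ∂(2*y*(x - y))/∂y = -2*x + 5*y - 2
Assembling: d(omega) = (-2*x + 5*y - 2) dx ∧ dy.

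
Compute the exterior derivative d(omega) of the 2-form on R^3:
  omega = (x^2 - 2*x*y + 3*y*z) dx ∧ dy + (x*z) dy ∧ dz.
d(omega) = (3*y + z) dx ∧ dy ∧ dz

For a 2-form omega = sum_{i<j} g_{ij} dx_i ∧ dx_j, the exterior derivative is
  d(omega) = sum_{i<j} d(g_{ij}) ∧ dx_i ∧ dx_j = sum_{i<j, k} (∂g_{ij}/∂x_k) dx_k ∧ dx_i ∧ dx_j.
Expand each term, using dx_k ∧ dx_i ∧ dx_j = sgn(permutation) dx_{(a)} ∧ dx_{(b)} ∧ dx_{(c)} with (a < b < c) sorted:
  d(x^2 - 2*x*y + 3*y*z) includes (∂/∂z)(x^2 - 2*x*y + 3*y*z) dz = (3*y) dz, which multiplied by dx ∧ dy gives (3*y) dx ∧ dy ∧ dz
  d(x*z) includes (∂/∂x)(x*z) dx = (z) dx, which multiplied by dy ∧ dz gives (z) dx ∧ dy ∧ dz
Collecting like 3-forms: d(omega) = (3*y + z) dx ∧ dy ∧ dz.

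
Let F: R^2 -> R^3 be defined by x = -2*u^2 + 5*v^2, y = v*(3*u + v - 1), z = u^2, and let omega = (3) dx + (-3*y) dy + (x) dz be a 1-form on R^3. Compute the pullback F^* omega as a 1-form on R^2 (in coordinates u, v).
F^* omega = (-4*u^3 - 17*u*v^2 - 12*u - 9*v^3 + 9*v^2) du + (3*v*(-9*u^2 - 9*u*v + 6*u - 2*v^2 + 3*v + 9)) dv

Using F^*(f dg) = (f ∘ F) d(g ∘ F), substitute each coordinate x_i by F_i(u, v) in f_i, and replace dx_i by d F_i = (∂F_i/∂u) du + (∂F_i/∂v) dv.
  For the x component: f_1(F) = 3; d F_1 = (-4*u) du + (10*v) dv
  For the y component: f_2(F) = 3*v*(-3*u - v + 1); d F_2 = (3*v) du + (3*u + 2*v - 1) dv
  For the z component: f_3(F) = -2*u^2 + 5*v^2; d F_3 = (2*u) du + (0) dv
Combining and collecting du, dv coefficients:
  coeff of du: -4*u^3 - 17*u*v^2 - 12*u - 9*v^3 + 9*v^2
  coeff of dv: 3*v*(-9*u^2 - 9*u*v + 6*u - 2*v^2 + 3*v + 9)
F^* omega = (-4*u^3 - 17*u*v^2 - 12*u - 9*v^3 + 9*v^2) du + (3*v*(-9*u^2 - 9*u*v + 6*u - 2*v^2 + 3*v + 9)) dv.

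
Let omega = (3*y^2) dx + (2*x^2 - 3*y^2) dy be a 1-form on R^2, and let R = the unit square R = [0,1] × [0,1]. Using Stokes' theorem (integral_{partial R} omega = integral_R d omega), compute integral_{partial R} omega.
integral_(partial R) omega = -1

Stokes: integral_partial_R omega = integral_R d omega with d omega = (∂Q/∂x - ∂P/∂y) dx ∧ dy.
  ∂Q/∂x = 4*x
  ∂P/∂y = 6*y
  integrand = ∂Q/∂x - ∂P/∂y = 4*x - 6*y.
Integrating over R: integral_0^1 integral_0^1 (4*x - 6*y) dx dy = -1.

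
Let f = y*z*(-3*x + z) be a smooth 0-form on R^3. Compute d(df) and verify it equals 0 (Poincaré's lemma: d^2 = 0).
d(df) = 0

Step 1: df = sum_i (∂f/∂x_i) dx_i = (-3*y*z) dx + (z*(-3*x + z)) dy + (y*(-3*x + 2*z)) dz.
Step 2: Apply d again. Using the 1-form formula, the coefficient of dx ∧ dy in d(df) is ∂^2 f/∂x ∂y - ∂^2 f/∂y ∂x = (-3*z) - (-3*z) = 0 (equality of mixed partials for smooth f).
Similarly for dx ∧ dz and dy ∧ dz — all coefficients vanish. So d(df) = 0.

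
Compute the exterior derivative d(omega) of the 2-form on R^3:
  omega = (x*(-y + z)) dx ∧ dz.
d(omega) = (x) dx ∧ dy ∧ dz

For a 2-form omega = sum_{i<j} g_{ij} dx_i ∧ dx_j, the exterior derivative is
  d(omega) = sum_{i<j} d(g_{ij}) ∧ dx_i ∧ dx_j = sum_{i<j, k} (∂g_{ij}/∂x_k) dx_k ∧ dx_i ∧ dx_j.
Expand each term, using dx_k ∧ dx_i ∧ dx_j = sgn(permutation) dx_{(a)} ∧ dx_{(b)} ∧ dx_{(c)} with (a < b < c) sorted:
  d(x*(-y + z)) includes (∂/∂y)(x*(-y + z)) dy = (-x) dy, which multiplied by dx ∧ dz gives (x) dx ∧ dy ∧ dz
Collecting like 3-forms: d(omega) = (x) dx ∧ dy ∧ dz.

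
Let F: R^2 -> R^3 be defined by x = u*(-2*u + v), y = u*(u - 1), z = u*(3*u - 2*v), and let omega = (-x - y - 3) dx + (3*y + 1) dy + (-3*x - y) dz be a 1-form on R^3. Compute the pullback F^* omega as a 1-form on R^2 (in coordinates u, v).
F^* omega = (32*u^3 - 23*u^2*v - 7*u^2 + 5*u*v^2 - u*v + 17*u - 3*v - 1) du + (u*(-9*u^2 + 5*u*v - u - 3)) dv

Using F^*(f dg) = (f ∘ F) d(g ∘ F), substitute each coordinate x_i by F_i(u, v) in f_i, and replace dx_i by d F_i = (∂F_i/∂u) du + (∂F_i/∂v) dv.
  For the x component: f_1(F) = u^2 - u*v + u - 3; d F_1 = (-4*u + v) du + (u) dv
  For the y component: f_2(F) = 3*u^2 - 3*u + 1; d F_2 = (2*u - 1) du + (0) dv
  For the z component: f_3(F) = u*(5*u - 3*v + 1); d F_3 = (6*u - 2*v) du + (-2*u) dv
Combining and collecting du, dv coefficients:
  coeff of du: 32*u^3 - 23*u^2*v - 7*u^2 + 5*u*v^2 - u*v + 17*u - 3*v - 1
  coeff of dv: u*(-9*u^2 + 5*u*v - u - 3)
F^* omega = (32*u^3 - 23*u^2*v - 7*u^2 + 5*u*v^2 - u*v + 17*u - 3*v - 1) du + (u*(-9*u^2 + 5*u*v - u - 3)) dv.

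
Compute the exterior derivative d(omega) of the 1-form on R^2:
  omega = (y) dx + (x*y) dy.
d(omega) = (y - 1) dx ∧ dy

For a 1-form omega = sum_i f_i dx_i, the exterior derivative is
  d(omega) = sum_{i < j} (∂f_j/∂x_i - ∂f_i/∂x_j) dx_i ∧ dx_j.
  coefficient of dx ∧ dy: ∂f_2/∂x - ∂f_1/∂y = ∂(x*y)/∂x - ∂(y)/∂y = y - 1
Assembling: d(omega) = (y - 1) dx ∧ dy.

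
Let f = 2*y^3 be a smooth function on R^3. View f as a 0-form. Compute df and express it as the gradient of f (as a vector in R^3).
df = (0) dx + (6*y^2) dy + (0) dz; grad f = (0, 6*y^2, 0)

For a 0-form f, d f = (∂f/∂x) dx + (∂f/∂y) dy + (∂f/∂z) dz. The components of the vector representation are exactly the entries of grad f in Cartesian coordinates:
  ∂f/∂x = 0
  ∂f/∂y = 6*y^2
  ∂f/∂z = 0.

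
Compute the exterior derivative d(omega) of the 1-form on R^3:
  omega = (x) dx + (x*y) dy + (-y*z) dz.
d(omega) = (y) dx ∧ dy + (-z) dy ∧ dz

For a 1-form omega = sum_i f_i dx_i, the exterior derivative is
  d(omega) = sum_{i < j} (∂f_j/∂x_i - ∂f_i/∂x_j) dx_i ∧ dx_j.
  coefficient of dx ∧ dy: ∂f_2/∂x - ∂f_1/∂y = ∂(x*y)/∂x - ∂(x)/∂y = y
  coefficient of dy ∧ dz: ∂f_3/∂y - ∂f_2/∂z = ∂(-y*z)/∂y - ∂(x*y)/∂z = -z
Assembling: d(omega) = (y) dx ∧ dy + (-z) dy ∧ dz.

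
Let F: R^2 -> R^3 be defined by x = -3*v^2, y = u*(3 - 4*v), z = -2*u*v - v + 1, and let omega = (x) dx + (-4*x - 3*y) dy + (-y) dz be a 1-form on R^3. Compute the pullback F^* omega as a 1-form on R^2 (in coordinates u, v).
F^* omega = (-56*u*v^2 + 78*u*v - 27*u - 48*v^3 + 36*v^2) du + (-56*u^2*v + 42*u^2 - 48*u*v^2 - 4*u*v + 3*u + 18*v^3) dv

Using F^*(f dg) = (f ∘ F) d(g ∘ F), substitute each coordinate x_i by F_i(u, v) in f_i, and replace dx_i by d F_i = (∂F_i/∂u) du + (∂F_i/∂v) dv.
  For the x component: f_1(F) = -3*v^2; d F_1 = (0) du + (-6*v) dv
  For the y component: f_2(F) = 12*u*v - 9*u + 12*v^2; d F_2 = (3 - 4*v) du + (-4*u) dv
  For the z component: f_3(F) = u*(4*v - 3); d F_3 = (-2*v) du + (-2*u - 1) dv
Combining and collecting du, dv coefficients:
  coeff of du: -56*u*v^2 + 78*u*v - 27*u - 48*v^3 + 36*v^2
  coeff of dv: -56*u^2*v + 42*u^2 - 48*u*v^2 - 4*u*v + 3*u + 18*v^3
F^* omega = (-56*u*v^2 + 78*u*v - 27*u - 48*v^3 + 36*v^2) du + (-56*u^2*v + 42*u^2 - 48*u*v^2 - 4*u*v + 3*u + 18*v^3) dv.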